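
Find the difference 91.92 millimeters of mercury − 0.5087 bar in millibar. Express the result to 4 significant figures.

91.92 mmHg = 122.5499 mbar and 0.5087 bar = 508.7000 mbar.
122.5499 − 508.7000 ≈ -386.2 mbar.

-386.2 mbar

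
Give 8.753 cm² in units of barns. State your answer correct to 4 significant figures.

8.753 × 10^24 barn

1 cm² = 1.00000 × 10^24 barns.
8.753 × 1.00000 × 10^24 ≈ 8.753 × 10^24 barn.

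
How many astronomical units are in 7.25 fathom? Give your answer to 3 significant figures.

8.86 × 10^-11 au

1 fathom = 1.22248 × 10^-11 au.
So 7.25 × 1.22248 × 10^-11 ≈ 8.86 × 10^-11 au.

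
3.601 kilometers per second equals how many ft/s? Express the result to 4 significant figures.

11810 feet per second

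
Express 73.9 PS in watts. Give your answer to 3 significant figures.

54400 W

1 PS = 735.499 watts.
Then 73.9 × 735.499 ≈ 54400 W.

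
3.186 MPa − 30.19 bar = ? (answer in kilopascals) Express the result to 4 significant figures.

167.0 kPa

3.186 MPa = 3186.00 kPa and 30.19 bar = 3019.00 kPa.
3186.00 − 3019.00 ≈ 167.0 kPa.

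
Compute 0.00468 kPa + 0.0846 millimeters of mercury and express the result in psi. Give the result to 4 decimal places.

0.0023 psi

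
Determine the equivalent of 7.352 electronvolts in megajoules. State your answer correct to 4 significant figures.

1.178 × 10^-24 MJ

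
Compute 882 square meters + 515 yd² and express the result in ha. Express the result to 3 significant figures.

882 m² = 0.0882000 ha and 515 yd² = 0.0430606 ha.
0.0882000 + 0.0430606 ≈ 0.131 ha.

0.131 ha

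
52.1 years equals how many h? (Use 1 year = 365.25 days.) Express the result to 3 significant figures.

1 year = 8766.00 h.
Thus 52.1 × 8766.00 ≈ 457000 h.

457000 h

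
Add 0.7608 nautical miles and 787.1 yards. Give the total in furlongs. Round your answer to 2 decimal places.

10.58 furlongs

0.7608 nmi = 7.00410 furlong and 787.1 yd = 3.57773 furlong.
7.00410 + 3.57773 ≈ 10.58 furlong.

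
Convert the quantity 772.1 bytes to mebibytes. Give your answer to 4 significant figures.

0.0007363 MiB

1 B = 9.53674 × 10^-7 MiB.
So 772.1 × 9.53674 × 10^-7 ≈ 0.0007363 MiB.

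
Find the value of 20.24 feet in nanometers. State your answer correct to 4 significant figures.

6.169e+9 nm

1 ft = 3.04800e+8 nm.
Then 20.24 × 3.04800e+8 ≈ 6.169e+9 nm.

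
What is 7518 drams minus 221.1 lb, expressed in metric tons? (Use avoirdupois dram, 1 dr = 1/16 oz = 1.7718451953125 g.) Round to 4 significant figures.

-0.08697 t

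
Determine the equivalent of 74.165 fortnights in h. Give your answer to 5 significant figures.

24919 h

1 fortnight = 336.000 h.
Then 74.165 × 336.000 ≈ 24919 h.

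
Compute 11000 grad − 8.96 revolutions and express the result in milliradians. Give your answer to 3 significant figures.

11000 grad = 172788 mrad and 8.96 rev = 56297.3 mrad.
172788 − 56297.3 ≈ 116000 mrad.

116000 mrad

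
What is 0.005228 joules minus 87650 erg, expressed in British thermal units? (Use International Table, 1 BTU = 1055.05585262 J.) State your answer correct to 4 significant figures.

0.005228 J = 4.95519e-6 BTU and 87650 erg = 8.30762e-6 BTU.
4.95519e-6 − 8.30762e-6 ≈ -3.352e-6 BTU.

-3.352e-6 British thermal units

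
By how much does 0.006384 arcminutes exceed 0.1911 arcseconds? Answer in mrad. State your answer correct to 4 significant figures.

0.0009306 mrad

0.006384 arcmin = 0.00185703 mrad and 0.1911 arcsec = 0.000926479 mrad.
0.00185703 − 0.000926479 ≈ 0.0009306 mrad.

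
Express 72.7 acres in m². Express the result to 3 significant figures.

294000 m²

1 acre = 4046.86 m².
So 72.7 × 4046.86 ≈ 294000 m².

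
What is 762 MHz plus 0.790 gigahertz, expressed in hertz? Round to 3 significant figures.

1.55e+9 Hz

762 MHz = 7.62000e+8 Hz and 0.790 GHz = 7.90000e+8 Hz.
7.62000e+8 + 7.90000e+8 ≈ 1.55e+9 Hz.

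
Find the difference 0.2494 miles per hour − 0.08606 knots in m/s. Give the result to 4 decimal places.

0.2494 mph = 0.111492 m/s and 0.08606 kn = 0.0442731 m/s.
0.111492 − 0.0442731 ≈ 0.0672 m/s.

0.0672 meters per second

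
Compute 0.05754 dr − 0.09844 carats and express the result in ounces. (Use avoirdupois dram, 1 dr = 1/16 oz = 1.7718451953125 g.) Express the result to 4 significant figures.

0.002902 ounces

0.05754 dr = 0.00359625 oz and 0.09844 ct = 0.000694474 oz.
0.00359625 − 0.000694474 ≈ 0.002902 oz.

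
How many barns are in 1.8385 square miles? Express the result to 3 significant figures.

4.76 × 10^34 barns

1 square mile = 2.58999 × 10^34 barn.
Thus 1.8385 × 2.58999 × 10^34 ≈ 4.76 × 10^34 barn.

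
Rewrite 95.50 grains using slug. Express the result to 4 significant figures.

0.0004240 slugs

1 gr = 4.44014e-6 slugs.
So 95.50 × 4.44014e-6 ≈ 0.0004240 slug.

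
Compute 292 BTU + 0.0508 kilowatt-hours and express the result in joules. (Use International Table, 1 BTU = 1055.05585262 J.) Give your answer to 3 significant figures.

491000 J

292 BTU = 308076 J and 0.0508 kWh = 182880 J.
308076 + 182880 ≈ 491000 J.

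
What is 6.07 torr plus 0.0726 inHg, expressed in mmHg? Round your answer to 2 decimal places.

7.91 mmHg

6.07 torr = 6.07000 mmHg and 0.0726 inHg = 1.84404 mmHg.
6.07000 + 1.84404 ≈ 7.91 mmHg.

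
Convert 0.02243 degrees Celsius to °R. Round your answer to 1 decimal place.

°R = (°C + 273.15) × 9/5.
Applying the formula gives 491.7 °R.

491.7 °R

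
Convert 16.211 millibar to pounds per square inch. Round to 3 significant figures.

0.235 psi

1 millibar = 0.0145038 pounds per square inch.
So 16.211 × 0.0145038 ≈ 0.235 psi.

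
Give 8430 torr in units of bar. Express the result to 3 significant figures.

11.2 bar

1 torr = 0.00133322 bar.
Then 8430 × 0.00133322 ≈ 11.2 bar.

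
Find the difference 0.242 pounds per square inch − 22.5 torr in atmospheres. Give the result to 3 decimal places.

-0.013 atmospheres

0.242 psi = 0.0164671 atm and 22.5 torr = 0.0296053 atm.
0.0164671 − 0.0296053 ≈ -0.013 atm.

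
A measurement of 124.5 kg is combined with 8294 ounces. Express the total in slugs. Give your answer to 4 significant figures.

124.5 kg = 8.53096 slug and 8294 oz = 16.1116 slug.
8.53096 + 16.1116 ≈ 24.64 slug.

24.64 slug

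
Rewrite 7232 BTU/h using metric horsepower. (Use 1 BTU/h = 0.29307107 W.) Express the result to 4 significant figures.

2.882 PS

1 BTU/h = 0.000398466 metric horsepower.
7232 × 0.000398466 ≈ 2.882 PS.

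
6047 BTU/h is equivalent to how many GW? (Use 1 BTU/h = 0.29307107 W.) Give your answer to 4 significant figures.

1 BTU/h = 2.93071 × 10^-10 GW.
Thus 6047 × 2.93071 × 10^-10 ≈ 1.772 × 10^-6 GW.

1.772 × 10^-6 GW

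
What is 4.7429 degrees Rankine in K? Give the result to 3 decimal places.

2.635 K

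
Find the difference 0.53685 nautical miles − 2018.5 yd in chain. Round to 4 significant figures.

0.53685 nmi = 49.4237 chain and 2018.5 yd = 91.7500 chain.
49.4237 − 91.7500 ≈ -42.33 chain.

-42.33 chains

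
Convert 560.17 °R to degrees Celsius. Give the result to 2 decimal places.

38.06 degrees Celsius

°R = (°C + 273.15) × 9/5.
Applying the formula gives 38.06 °C.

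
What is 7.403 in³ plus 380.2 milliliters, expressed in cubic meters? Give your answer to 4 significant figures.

0.0005015 m³

7.403 in³ = 0.000121313 m³ and 380.2 mL = 0.000380200 m³.
0.000121313 + 0.000380200 ≈ 0.0005015 m³.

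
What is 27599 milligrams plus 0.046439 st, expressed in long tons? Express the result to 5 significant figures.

27599 mg = 2.71631e-5 long ton and 0.046439 st = 0.000290244 long ton.
2.71631e-5 + 0.000290244 ≈ 0.00031741 long ton.

0.00031741 long tons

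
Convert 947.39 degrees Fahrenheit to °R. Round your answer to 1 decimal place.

°R = °F + 459.67.
Applying the formula gives 1407.1 °R.

1407.1 °R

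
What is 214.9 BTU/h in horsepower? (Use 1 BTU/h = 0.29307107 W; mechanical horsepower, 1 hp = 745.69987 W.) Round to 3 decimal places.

0.084 horsepower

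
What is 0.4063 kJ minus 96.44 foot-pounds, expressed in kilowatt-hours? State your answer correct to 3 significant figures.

7.65 × 10^-5 kWh

0.4063 kJ = 0.000112861 kWh and 96.44 ft·lbf = 3.63209 × 10^-5 kWh.
0.000112861 − 3.63209 × 10^-5 ≈ 7.65 × 10^-5 kWh.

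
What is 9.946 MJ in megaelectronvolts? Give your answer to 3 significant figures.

1 megajoule = 6.24151 × 10^18 megaelectronvolts.
So 9.946 × 6.24151 × 10^18 ≈ 6.21 × 10^19 MeV.

6.21 × 10^19 megaelectronvolts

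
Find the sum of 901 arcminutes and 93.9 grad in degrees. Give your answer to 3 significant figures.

99.5 °

901 arcmin = 15.0167 ° and 93.9 grad = 84.5100 °.
15.0167 + 84.5100 ≈ 99.5 °.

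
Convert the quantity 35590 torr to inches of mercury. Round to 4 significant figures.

1401 inHg

1 torr = 0.0393701 inHg.
Then 35590 × 0.0393701 ≈ 1401 inHg.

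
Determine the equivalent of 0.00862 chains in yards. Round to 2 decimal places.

0.19 yards

1 chain = 22.0000 yards.
Thus 0.00862 × 22.0000 ≈ 0.19 yd.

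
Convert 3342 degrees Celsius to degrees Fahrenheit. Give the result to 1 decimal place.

6047.6 °F

°F = °C × 9/5 + 32.
Applying the formula gives 6047.6 °F.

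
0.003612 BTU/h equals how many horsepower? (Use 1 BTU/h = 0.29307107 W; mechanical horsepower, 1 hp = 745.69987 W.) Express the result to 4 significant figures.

1.420 × 10^-6 hp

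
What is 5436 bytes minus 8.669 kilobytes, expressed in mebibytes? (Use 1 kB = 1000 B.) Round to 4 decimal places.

-0.0031 MiB

5436 B = 0.00518417 MiB and 8.669 kB = 0.00826740 MiB.
0.00518417 − 0.00826740 ≈ -0.0031 MiB.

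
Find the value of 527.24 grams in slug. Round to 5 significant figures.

1 g = 6.85218e-5 slug.
Then 527.24 × 6.85218e-5 ≈ 0.036127 slug.

0.036127 slugs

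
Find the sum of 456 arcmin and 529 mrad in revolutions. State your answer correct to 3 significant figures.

0.105 rev

456 arcmin = 0.0211111 rev and 529 mrad = 0.0841930 rev.
0.0211111 + 0.0841930 ≈ 0.105 rev.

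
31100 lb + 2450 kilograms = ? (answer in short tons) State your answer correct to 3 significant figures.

18.3 short tons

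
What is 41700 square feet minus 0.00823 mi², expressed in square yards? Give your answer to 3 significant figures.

41700 ft² = 4633.33 yd² and 0.00823 mi² = 25493.2 yd².
4633.33 − 25493.2 ≈ -20900 yd².

-20900 yd²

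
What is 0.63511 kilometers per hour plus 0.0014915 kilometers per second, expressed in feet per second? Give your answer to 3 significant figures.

5.47 ft/s

0.63511 km/h = 0.578804 ft/s and 0.0014915 km/s = 4.89337 ft/s.
0.578804 + 4.89337 ≈ 5.47 ft/s.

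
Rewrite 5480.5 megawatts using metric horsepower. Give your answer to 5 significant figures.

1 MW = 1359.62 metric horsepower.
So 5480.5 × 1359.62 ≈ 7.4514 × 10^6 PS.

7.4514 × 10^6 PS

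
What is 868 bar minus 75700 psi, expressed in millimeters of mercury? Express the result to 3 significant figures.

868 bar = 651053 mmHg and 75700 psi = 3.91482 × 10^6 mmHg.
651053 − 3.91482 × 10^6 ≈ -3.26 × 10^6 mmHg.

-3.26 × 10^6 millimeters of mercury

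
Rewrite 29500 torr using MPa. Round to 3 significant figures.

3.93 megapascals

1 torr = 0.000133322 megapascals.
29500 × 0.000133322 ≈ 3.93 MPa.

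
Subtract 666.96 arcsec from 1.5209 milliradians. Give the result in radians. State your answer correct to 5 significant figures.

1.5209 mrad = 0.00152090 rad and 666.96 arcsec = 0.00323351 rad.
0.00152090 − 0.00323351 ≈ -0.0017126 rad.

-0.0017126 rad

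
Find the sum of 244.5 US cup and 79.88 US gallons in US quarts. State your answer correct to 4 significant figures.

380.6 US qt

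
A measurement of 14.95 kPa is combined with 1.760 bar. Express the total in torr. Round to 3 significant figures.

1430 torr

14.95 kPa = 112.134 torr and 1.760 bar = 1320.11 torr.
112.134 + 1320.11 ≈ 1430 torr.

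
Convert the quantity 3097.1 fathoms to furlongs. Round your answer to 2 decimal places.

1 fathom = 0.00909091 furlong.
So 3097.1 × 0.00909091 ≈ 28.16 furlong.

28.16 furlongs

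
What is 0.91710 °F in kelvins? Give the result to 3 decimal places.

255.882 kelvins

K = (°F + 459.67) × 5/9.
Applying the formula gives 255.882 K.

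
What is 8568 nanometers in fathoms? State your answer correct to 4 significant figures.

4.685e-6 fathom

1 nm = 5.46807e-10 fathom.
8568 × 5.46807e-10 ≈ 4.685e-6 fathom.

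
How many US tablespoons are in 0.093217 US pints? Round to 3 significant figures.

2.98 US tbsp

1 US pt = 32.0000 US tbsp.
Then 0.093217 × 32.0000 ≈ 2.98 US tbsp.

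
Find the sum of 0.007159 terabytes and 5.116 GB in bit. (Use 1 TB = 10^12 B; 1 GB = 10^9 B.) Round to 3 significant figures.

9.82e+10 bit

0.007159 TB = 5.72720e+10 bit and 5.116 GB = 4.09280e+10 bit.
5.72720e+10 + 4.09280e+10 ≈ 9.82e+10 bit.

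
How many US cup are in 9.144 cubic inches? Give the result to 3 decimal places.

1 cubic inch = 0.0692641 US cups.
So 9.144 × 0.0692641 ≈ 0.633 US cup.

0.633 US cup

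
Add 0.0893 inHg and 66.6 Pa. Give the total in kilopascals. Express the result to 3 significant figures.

0.369 kPa

0.0893 inHg = 0.302405 kPa and 66.6 Pa = 0.0666000 kPa.
0.302405 + 0.0666000 ≈ 0.369 kPa.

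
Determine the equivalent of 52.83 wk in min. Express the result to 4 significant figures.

1 week = 10080.0 minutes.
52.83 × 10080.0 ≈ 532500 min.

532500 minutes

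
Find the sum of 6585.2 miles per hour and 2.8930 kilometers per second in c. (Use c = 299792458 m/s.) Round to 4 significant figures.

6585.2 mph = 9.81962e-6 c and 2.8930 km/s = 9.65001e-6 c.
9.81962e-6 + 9.65001e-6 ≈ 1.947e-5 c.

1.947e-5 c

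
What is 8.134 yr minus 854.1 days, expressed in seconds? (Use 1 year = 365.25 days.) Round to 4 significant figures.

8.134 yr = 2.56690 × 10^8 s and 854.1 d = 7.37942 × 10^7 s.
2.56690 × 10^8 − 7.37942 × 10^7 ≈ 1.829 × 10^8 s.

1.829 × 10^8 s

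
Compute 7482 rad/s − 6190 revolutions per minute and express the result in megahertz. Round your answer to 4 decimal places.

0.0011 MHz

7482 rad/s = 0.00119080 MHz and 6190 rpm = 0.000103167 MHz.
0.00119080 − 0.000103167 ≈ 0.0011 MHz.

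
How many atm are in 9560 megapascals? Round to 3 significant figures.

94300 atm

1 megapascal = 9.86923 atmospheres.
Thus 9560 × 9.86923 ≈ 94300 atm.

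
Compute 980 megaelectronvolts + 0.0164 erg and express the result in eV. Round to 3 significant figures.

1.12e+10 electronvolts

980 MeV = 9.80000e+8 eV and 0.0164 erg = 1.02361e+10 eV.
9.80000e+8 + 1.02361e+10 ≈ 1.12e+10 eV.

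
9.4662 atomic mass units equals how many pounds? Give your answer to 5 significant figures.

3.4654e-26 lb

1 atomic mass unit = 3.66086e-27 lb.
9.4662 × 3.66086e-27 ≈ 3.4654e-26 lb.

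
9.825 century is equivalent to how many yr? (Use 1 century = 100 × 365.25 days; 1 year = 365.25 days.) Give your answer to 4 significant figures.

1 century = 100.000 yr.
9.825 × 100.000 ≈ 982.5 yr.

982.5 years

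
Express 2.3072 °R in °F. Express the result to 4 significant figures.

°R = °F + 459.67.
Applying the formula gives -457.4 °F.

-457.4 degrees Fahrenheit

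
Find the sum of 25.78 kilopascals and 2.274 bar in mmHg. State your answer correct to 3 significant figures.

1900 mmHg

25.78 kPa = 193.366 mmHg and 2.274 bar = 1705.64 mmHg.
193.366 + 1705.64 ≈ 1900 mmHg.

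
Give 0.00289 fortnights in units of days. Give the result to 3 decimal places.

0.040 d

1 fortnight = 14.0000 d.
0.00289 × 14.0000 ≈ 0.040 d.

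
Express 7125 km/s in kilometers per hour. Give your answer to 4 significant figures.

1 km/s = 3600.00 kilometers per hour.
So 7125 × 3600.00 ≈ 2.565 × 10^7 km/h.

2.565 × 10^7 km/h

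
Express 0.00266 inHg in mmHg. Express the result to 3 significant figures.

1 inch of mercury = 25.4000 mmHg.
Then 0.00266 × 25.4000 ≈ 0.0676 mmHg.

0.0676 millimeters of mercury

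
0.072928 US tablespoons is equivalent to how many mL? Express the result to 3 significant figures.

1.08 mL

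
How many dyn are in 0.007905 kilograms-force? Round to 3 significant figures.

7750 dyn

1 kilogram-force = 980665 dyn.
0.007905 × 980665 ≈ 7750 dyn.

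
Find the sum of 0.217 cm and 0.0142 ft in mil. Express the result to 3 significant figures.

0.217 cm = 85.4331 mil and 0.0142 ft = 170.400 mil.
85.4331 + 170.400 ≈ 256 mil.

256 mils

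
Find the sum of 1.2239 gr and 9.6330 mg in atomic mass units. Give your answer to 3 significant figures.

1.2239 gr = 4.77600e+22 u and 9.6330 mg = 5.80113e+21 u.
4.77600e+22 + 5.80113e+21 ≈ 5.36e+22 u.

5.36e+22 atomic mass units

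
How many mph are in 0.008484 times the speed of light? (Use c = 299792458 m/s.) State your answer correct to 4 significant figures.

1 speed of light = 6.70617 × 10^8 mph.
Then 0.008484 × 6.70617 × 10^8 ≈ 5.690 × 10^6 mph.

5.690 × 10^6 mph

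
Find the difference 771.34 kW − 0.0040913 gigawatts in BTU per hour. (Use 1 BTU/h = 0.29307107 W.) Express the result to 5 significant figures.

-1.1328 × 10^7 BTU/h

771.34 kW = 2.63192 × 10^6 BTU/h and 0.0040913 GW = 1.39601 × 10^7 BTU/h.
2.63192 × 10^6 − 1.39601 × 10^7 ≈ -1.1328 × 10^7 BTU/h.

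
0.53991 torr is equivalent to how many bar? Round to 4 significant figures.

0.0007198 bar

1 torr = 0.00133322 bar.
So 0.53991 × 0.00133322 ≈ 0.0007198 bar.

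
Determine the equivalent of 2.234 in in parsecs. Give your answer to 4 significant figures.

1.839e-18 pc

1 inch = 8.23158e-19 parsecs.
Thus 2.234 × 8.23158e-19 ≈ 1.839e-18 pc.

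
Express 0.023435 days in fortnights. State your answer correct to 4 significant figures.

1 day = 0.0714286 fortnights.
Then 0.023435 × 0.0714286 ≈ 0.001674 fortnight.

0.001674 fortnight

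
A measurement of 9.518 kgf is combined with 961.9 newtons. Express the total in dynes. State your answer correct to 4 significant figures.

1.055 × 10^8 dynes

9.518 kgf = 9.33397 × 10^6 dyn and 961.9 N = 9.61900 × 10^7 dyn.
9.33397 × 10^6 + 9.61900 × 10^7 ≈ 1.055 × 10^8 dyn.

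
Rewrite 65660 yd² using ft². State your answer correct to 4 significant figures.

1 square yard = 9.00000 ft².
So 65660 × 9.00000 ≈ 590900 ft².

590900 square feet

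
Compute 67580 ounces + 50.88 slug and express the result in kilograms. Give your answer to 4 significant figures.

2658 kilograms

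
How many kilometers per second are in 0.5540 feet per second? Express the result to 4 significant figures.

1 foot per second = 0.000304800 km/s.
0.5540 × 0.000304800 ≈ 0.0001689 km/s.

0.0001689 km/s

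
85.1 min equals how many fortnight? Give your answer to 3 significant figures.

0.00422 fortnight

1 min = 4.96032e-5 fortnight.
Thus 85.1 × 4.96032e-5 ≈ 0.00422 fortnight.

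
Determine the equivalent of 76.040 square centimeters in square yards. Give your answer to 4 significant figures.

1 square centimeter = 0.000119599 square yards.
Thus 76.040 × 0.000119599 ≈ 0.009094 yd².

0.009094 yd²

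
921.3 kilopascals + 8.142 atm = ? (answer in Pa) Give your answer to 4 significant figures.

1.746e+6 Pa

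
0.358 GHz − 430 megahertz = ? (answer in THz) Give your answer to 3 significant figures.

0.358 GHz = 0.000358000 THz and 430 MHz = 0.000430000 THz.
0.000358000 − 0.000430000 ≈ -7.20 × 10^-5 THz.

-7.20 × 10^-5 THz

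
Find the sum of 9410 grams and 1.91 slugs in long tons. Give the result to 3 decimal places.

9410 g = 0.00926138 long ton and 1.91 slug = 0.0274341 long ton.
0.00926138 + 0.0274341 ≈ 0.037 long ton.

0.037 long tons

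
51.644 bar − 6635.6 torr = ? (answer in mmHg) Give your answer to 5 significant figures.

51.644 bar = 38736.2 mmHg and 6635.6 torr = 6635.60 mmHg.
38736.2 − 6635.60 ≈ 32101 mmHg.

32101 mmHg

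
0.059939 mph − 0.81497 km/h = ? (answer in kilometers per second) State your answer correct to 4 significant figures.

0.059939 mph = 2.67951e-5 km/s and 0.81497 km/h = 0.000226381 km/s.
2.67951e-5 − 0.000226381 ≈ -0.0001996 km/s.

-0.0001996 km/s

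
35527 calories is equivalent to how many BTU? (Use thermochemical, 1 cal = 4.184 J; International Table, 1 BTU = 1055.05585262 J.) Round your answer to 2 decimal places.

140.89 BTU

1 cal = 0.00396567 British thermal units.
So 35527 × 0.00396567 ≈ 140.89 BTU.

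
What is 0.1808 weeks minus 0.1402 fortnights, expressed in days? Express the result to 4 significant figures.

-0.6972 d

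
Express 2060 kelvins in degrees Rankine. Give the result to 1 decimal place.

3708.0 degrees Rankine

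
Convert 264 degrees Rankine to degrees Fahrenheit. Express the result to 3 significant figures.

°R = °F + 459.67.
Applying the formula gives -196 °F.

-196 °F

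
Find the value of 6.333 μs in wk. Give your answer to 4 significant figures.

1.047e-11 weeks

1 μs = 1.65344e-12 weeks.
6.333 × 1.65344e-12 ≈ 1.047e-11 wk.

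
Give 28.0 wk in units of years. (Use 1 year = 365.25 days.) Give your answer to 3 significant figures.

1 week = 0.0191650 yr.
Then 28.0 × 0.0191650 ≈ 0.537 yr.

0.537 yr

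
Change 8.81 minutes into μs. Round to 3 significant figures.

5.29 × 10^8 microseconds

1 minute = 6.00000 × 10^7 μs.
Thus 8.81 × 6.00000 × 10^7 ≈ 5.29 × 10^8 μs.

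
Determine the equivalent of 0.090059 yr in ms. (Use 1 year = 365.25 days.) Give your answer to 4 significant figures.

2.842 × 10^9 milliseconds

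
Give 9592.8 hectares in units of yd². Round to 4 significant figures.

1.147 × 10^8 yd²

1 hectare = 11959.9 yd².
Then 9592.8 × 11959.9 ≈ 1.147 × 10^8 yd².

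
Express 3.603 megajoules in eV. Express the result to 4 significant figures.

2.249e+25 eV

1 MJ = 6.24151e+24 electronvolts.
3.603 × 6.24151e+24 ≈ 2.249e+25 eV.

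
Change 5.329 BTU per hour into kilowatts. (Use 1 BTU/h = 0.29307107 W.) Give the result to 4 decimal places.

1 BTU per hour = 0.000293071 kW.
5.329 × 0.000293071 ≈ 0.0016 kW.

0.0016 kilowatts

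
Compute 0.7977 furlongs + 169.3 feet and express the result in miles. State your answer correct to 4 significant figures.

0.1318 mi

0.7977 furlong = 0.0997125 mi and 169.3 ft = 0.0320644 mi.
0.0997125 + 0.0320644 ≈ 0.1318 mi.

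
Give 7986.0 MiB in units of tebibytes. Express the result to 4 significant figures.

0.007616 TiB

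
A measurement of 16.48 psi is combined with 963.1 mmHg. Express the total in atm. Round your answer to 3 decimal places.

16.48 psi = 1.12140 atm and 963.1 mmHg = 1.26724 atm.
1.12140 + 1.26724 ≈ 2.389 atm.

2.389 atmospheres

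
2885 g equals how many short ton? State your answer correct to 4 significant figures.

0.003180 short ton

1 g = 1.10231e-6 short ton.
So 2885 × 1.10231e-6 ≈ 0.003180 short ton.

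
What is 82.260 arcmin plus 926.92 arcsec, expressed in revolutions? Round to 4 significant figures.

0.004524 revolutions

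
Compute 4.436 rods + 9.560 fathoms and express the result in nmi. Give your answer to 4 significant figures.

0.02149 nmi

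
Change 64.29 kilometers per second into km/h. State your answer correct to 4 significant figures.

1 kilometer per second = 3600.00 kilometers per hour.
Then 64.29 × 3600.00 ≈ 231400 km/h.

231400 km/h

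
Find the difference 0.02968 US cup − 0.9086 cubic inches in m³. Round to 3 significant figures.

-7.87e-6 m³

0.02968 US cup = 7.02194e-6 m³ and 0.9086 in³ = 1.48893e-5 m³.
7.02194e-6 − 1.48893e-5 ≈ -7.87e-6 m³.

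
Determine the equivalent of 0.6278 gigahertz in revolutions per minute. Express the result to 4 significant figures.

1 GHz = 6.00000e+10 revolutions per minute.
Thus 0.6278 × 6.00000e+10 ≈ 3.767e+10 rpm.

3.767e+10 revolutions per minute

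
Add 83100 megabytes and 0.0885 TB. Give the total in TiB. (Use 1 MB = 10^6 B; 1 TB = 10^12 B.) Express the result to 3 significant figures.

0.156 TiB

83100 MB = 0.0755790 TiB and 0.0885 TB = 0.0804903 TiB.
0.0755790 + 0.0804903 ≈ 0.156 TiB.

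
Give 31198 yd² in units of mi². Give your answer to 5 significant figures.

0.010072 square miles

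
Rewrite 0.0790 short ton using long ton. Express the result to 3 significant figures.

0.0705 long ton

1 short ton = 0.892857 long ton.
So 0.0790 × 0.892857 ≈ 0.0705 long ton.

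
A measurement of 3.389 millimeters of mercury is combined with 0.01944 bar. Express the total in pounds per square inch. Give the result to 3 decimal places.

3.389 mmHg = 0.0655323 psi and 0.01944 bar = 0.281953 psi.
0.0655323 + 0.281953 ≈ 0.347 psi.

0.347 pounds per square inch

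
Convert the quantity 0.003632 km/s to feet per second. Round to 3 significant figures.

1 km/s = 3280.84 feet per second.
0.003632 × 3280.84 ≈ 11.9 ft/s.

11.9 ft/s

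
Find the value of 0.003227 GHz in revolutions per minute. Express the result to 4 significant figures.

1 GHz = 6.00000 × 10^10 rpm.
Then 0.003227 × 6.00000 × 10^10 ≈ 1.936 × 10^8 rpm.

1.936 × 10^8 rpm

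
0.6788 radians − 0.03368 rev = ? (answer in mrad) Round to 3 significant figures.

467 mrad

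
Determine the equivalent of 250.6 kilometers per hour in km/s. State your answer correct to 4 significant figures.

0.06961 kilometers per second

1 kilometer per hour = 0.000277778 km/s.
Then 250.6 × 0.000277778 ≈ 0.06961 km/s.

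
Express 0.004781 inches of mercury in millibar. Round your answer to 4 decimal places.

0.1619 mbar

1 inch of mercury = 33.8639 mbar.
Then 0.004781 × 33.8639 ≈ 0.1619 mbar.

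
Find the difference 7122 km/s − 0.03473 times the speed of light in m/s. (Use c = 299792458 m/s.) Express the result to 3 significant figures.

7122 km/s = 7.12200 × 10^6 m/s and 0.03473 c = 1.04118 × 10^7 m/s.
7.12200 × 10^6 − 1.04118 × 10^7 ≈ -3.29 × 10^6 m/s.

-3.29 × 10^6 meters per second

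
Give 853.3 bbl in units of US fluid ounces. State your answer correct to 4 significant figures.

1 oil barrel = 5376.00 US fl oz.
Thus 853.3 × 5376.00 ≈ 4.587 × 10^6 US fl oz.

4.587 × 10^6 US fl oz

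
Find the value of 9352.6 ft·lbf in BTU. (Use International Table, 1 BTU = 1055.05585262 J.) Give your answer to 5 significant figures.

1 ft·lbf = 0.00128507 British thermal units.
So 9352.6 × 0.00128507 ≈ 12.019 BTU.

12.019 BTU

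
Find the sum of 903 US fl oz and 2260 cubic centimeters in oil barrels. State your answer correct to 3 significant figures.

903 US fl oz = 0.167969 bbl and 2260 cm³ = 0.0142150 bbl.
0.167969 + 0.0142150 ≈ 0.182 bbl.

0.182 bbl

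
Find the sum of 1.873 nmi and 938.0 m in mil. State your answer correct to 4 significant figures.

1.735 × 10^8 mils

1.873 nmi = 1.36567 × 10^8 mil and 938.0 m = 3.69291 × 10^7 mil.
1.36567 × 10^8 + 3.69291 × 10^7 ≈ 1.735 × 10^8 mil.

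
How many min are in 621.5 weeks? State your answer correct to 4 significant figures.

6.265 × 10^6 minutes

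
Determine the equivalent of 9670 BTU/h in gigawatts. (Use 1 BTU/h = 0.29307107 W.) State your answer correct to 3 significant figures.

2.83e-6 gigawatts

1 BTU/h = 2.93071e-10 GW.
So 9670 × 2.93071e-10 ≈ 2.83e-6 GW.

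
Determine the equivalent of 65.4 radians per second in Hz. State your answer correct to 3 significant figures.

10.4 hertz

1 rad/s = 0.159155 Hz.
So 65.4 × 0.159155 ≈ 10.4 Hz.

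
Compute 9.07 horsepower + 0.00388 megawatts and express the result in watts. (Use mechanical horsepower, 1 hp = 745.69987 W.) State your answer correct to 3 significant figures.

9.07 hp = 6763.50 W and 0.00388 MW = 3880.00 W.
6763.50 + 3880.00 ≈ 10600 W.

10600 W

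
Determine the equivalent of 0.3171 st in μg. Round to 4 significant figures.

2.014e+9 μg

1 st = 6.35029e+9 micrograms.
0.3171 × 6.35029e+9 ≈ 2.014e+9 μg.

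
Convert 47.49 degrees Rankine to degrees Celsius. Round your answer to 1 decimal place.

-246.8 °C

°R = (°C + 273.15) × 9/5.
Applying the formula gives -246.8 °C.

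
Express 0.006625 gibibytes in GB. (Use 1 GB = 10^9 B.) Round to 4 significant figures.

1 gibibyte = 1.07374 gigabytes.
So 0.006625 × 1.07374 ≈ 0.007114 GB.

0.007114 GB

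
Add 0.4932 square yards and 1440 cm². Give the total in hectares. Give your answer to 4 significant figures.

5.564 × 10^-5 hectares

0.4932 yd² = 4.12378 × 10^-5 ha and 1440 cm² = 1.44000 × 10^-5 ha.
4.12378 × 10^-5 + 1.44000 × 10^-5 ≈ 5.564 × 10^-5 ha.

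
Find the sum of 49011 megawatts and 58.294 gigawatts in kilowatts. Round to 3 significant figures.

1.07 × 10^8 kilowatts

49011 MW = 4.90110 × 10^7 kW and 58.294 GW = 5.82940 × 10^7 kW.
4.90110 × 10^7 + 5.82940 × 10^7 ≈ 1.07 × 10^8 kW.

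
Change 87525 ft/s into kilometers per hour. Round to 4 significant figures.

1 ft/s = 1.09728 km/h.
87525 × 1.09728 ≈ 96040 km/h.

96040 km/h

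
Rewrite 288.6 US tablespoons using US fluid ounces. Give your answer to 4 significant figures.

144.3 US fl oz

1 US tablespoon = 0.500000 US fluid ounces.
Then 288.6 × 0.500000 ≈ 144.3 US fl oz.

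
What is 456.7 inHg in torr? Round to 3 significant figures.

11600 torr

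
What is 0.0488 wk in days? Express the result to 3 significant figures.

1 wk = 7.00000 days.
0.0488 × 7.00000 ≈ 0.342 d.

0.342 days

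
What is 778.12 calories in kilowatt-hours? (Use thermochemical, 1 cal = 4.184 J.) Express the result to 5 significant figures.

1 calorie = 1.16222e-6 kWh.
Thus 778.12 × 1.16222e-6 ≈ 0.00090435 kWh.

0.00090435 kWh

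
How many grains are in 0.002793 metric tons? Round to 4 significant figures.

1 metric ton = 1.54324e+7 gr.
Then 0.002793 × 1.54324e+7 ≈ 43100 gr.

43100 grains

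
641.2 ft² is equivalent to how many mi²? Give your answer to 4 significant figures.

2.300e-5 mi²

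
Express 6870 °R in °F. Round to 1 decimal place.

°R = °F + 459.67.
Applying the formula gives 6410.3 °F.

6410.3 °F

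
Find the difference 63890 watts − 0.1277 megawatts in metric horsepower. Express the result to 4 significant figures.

-86.76 PS

63890 W = 86.8662 PS and 0.1277 MW = 173.624 PS.
86.8662 − 173.624 ≈ -86.76 PS.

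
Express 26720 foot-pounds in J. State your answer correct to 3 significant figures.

1 ft·lbf = 1.35582 J.
26720 × 1.35582 ≈ 36200 J.

36200 J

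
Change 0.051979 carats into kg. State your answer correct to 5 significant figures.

1 carat = 0.000200000 kg.
So 0.051979 × 0.000200000 ≈ 1.0396e-5 kg.

1.0396e-5 kg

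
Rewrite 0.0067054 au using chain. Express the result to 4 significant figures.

1 astronomical unit = 7.43646 × 10^9 chains.
Thus 0.0067054 × 7.43646 × 10^9 ≈ 4.986 × 10^7 chain.

4.986 × 10^7 chain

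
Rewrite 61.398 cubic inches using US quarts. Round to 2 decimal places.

1 cubic inch = 0.0173160 US qt.
61.398 × 0.0173160 ≈ 1.06 US qt.

1.06 US qt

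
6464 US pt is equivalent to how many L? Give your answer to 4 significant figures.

3059 L

1 US pt = 0.473176 L.
Thus 6464 × 0.473176 ≈ 3059 L.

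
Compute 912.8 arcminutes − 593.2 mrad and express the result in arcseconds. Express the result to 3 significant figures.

-67600 arcseconds

912.8 arcmin = 54768.0 arcsec and 593.2 mrad = 122356 arcsec.
54768.0 − 122356 ≈ -67600 arcsec.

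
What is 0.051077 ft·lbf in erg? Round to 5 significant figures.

1 foot-pound = 1.35582 × 10^7 ergs.
0.051077 × 1.35582 × 10^7 ≈ 692510 erg.

692510 erg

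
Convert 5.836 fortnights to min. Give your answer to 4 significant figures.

117700 minutes

1 fortnight = 20160.0 min.
Thus 5.836 × 20160.0 ≈ 117700 min.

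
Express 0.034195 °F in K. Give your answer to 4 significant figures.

K = (°F + 459.67) × 5/9.
Applying the formula gives 255.4 K.

255.4 K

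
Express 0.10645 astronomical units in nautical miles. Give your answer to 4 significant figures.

1 astronomical unit = 8.07764e+7 nautical miles.
0.10645 × 8.07764e+7 ≈ 8.599e+6 nmi.

8.599e+6 nmi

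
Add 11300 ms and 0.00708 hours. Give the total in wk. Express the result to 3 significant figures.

11300 ms = 1.86839 × 10^-5 wk and 0.00708 h = 4.21429 × 10^-5 wk.
1.86839 × 10^-5 + 4.21429 × 10^-5 ≈ 6.08 × 10^-5 wk.

6.08 × 10^-5 wk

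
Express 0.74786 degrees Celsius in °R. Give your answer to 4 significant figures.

°R = (°C + 273.15) × 9/5.
Applying the formula gives 493.0 °R.

493.0 degrees Rankine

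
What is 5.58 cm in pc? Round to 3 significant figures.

1 centimeter = 3.24078 × 10^-19 parsecs.
Thus 5.58 × 3.24078 × 10^-19 ≈ 1.81 × 10^-18 pc.

1.81 × 10^-18 parsecs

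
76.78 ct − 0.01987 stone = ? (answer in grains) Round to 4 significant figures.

-1710 grains

76.78 ct = 236.979 gr and 0.01987 st = 1947.26 gr.
236.979 − 1947.26 ≈ -1710 gr.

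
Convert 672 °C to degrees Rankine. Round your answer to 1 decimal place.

°R = (°C + 273.15) × 9/5.
Applying the formula gives 1701.3 °R.

1701.3 degrees Rankine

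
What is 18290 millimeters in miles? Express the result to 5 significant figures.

0.011365 miles

1 millimeter = 6.21371 × 10^-7 miles.
18290 × 6.21371 × 10^-7 ≈ 0.011365 mi.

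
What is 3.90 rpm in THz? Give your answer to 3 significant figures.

1 rpm = 1.66667e-14 THz.
So 3.90 × 1.66667e-14 ≈ 6.50e-14 THz.

6.50e-14 THz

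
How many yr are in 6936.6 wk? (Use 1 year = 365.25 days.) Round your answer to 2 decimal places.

1 week = 0.0191650 years.
6936.6 × 0.0191650 ≈ 132.94 yr.

132.94 yr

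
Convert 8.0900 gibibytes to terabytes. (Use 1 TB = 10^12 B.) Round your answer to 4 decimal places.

0.0087 TB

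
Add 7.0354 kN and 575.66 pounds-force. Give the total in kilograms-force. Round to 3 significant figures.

7.0354 kN = 717.411 kgf and 575.66 lbf = 261.115 kgf.
717.411 + 261.115 ≈ 979 kgf.

979 kgf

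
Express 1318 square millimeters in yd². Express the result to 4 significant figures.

1 square millimeter = 1.19599e-6 square yards.
So 1318 × 1.19599e-6 ≈ 0.001576 yd².

0.001576 square yards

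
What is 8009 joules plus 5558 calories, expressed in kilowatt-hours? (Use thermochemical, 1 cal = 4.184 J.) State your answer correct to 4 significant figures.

8009 J = 0.00222472 kWh and 5558 cal = 0.00645963 kWh.
0.00222472 + 0.00645963 ≈ 0.008684 kWh.

0.008684 kWh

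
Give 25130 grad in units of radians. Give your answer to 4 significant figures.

394.7 rad

1 gradian = 0.0157080 radians.
Thus 25130 × 0.0157080 ≈ 394.7 rad.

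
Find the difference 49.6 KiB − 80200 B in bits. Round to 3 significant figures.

-235000 bit

49.6 KiB = 406323 bit and 80200 B = 641600 bit.
406323 − 641600 ≈ -235000 bit.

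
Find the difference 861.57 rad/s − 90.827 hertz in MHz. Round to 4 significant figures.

4.630 × 10^-5 megahertz

861.57 rad/s = 0.000137123 MHz and 90.827 Hz = 9.08270 × 10^-5 MHz.
0.000137123 − 9.08270 × 10^-5 ≈ 4.630 × 10^-5 MHz.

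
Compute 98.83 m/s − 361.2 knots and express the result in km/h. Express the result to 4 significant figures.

-313.2 km/h

98.83 m/s = 355.788 km/h and 361.2 kn = 668.942 km/h.
355.788 − 668.942 ≈ -313.2 km/h.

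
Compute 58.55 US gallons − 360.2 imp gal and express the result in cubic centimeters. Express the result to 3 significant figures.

-1.42 × 10^6 cubic centimeters

58.55 US gal = 221636 cm³ and 360.2 imp gal = 1.63750 × 10^6 cm³.
221636 − 1.63750 × 10^6 ≈ -1.42 × 10^6 cm³.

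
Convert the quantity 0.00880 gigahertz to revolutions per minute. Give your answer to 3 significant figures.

1 GHz = 6.00000e+10 revolutions per minute.
So 0.00880 × 6.00000e+10 ≈ 5.28e+8 rpm.

5.28e+8 rpm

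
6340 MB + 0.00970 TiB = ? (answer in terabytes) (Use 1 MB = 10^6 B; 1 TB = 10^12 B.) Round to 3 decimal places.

0.017 TB

6340 MB = 0.00634000 TB and 0.00970 TiB = 0.0106653 TB.
0.00634000 + 0.0106653 ≈ 0.017 TB.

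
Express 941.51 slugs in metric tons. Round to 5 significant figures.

1 slug = 0.0145939 metric tons.
Then 941.51 × 0.0145939 ≈ 13.740 t.

13.740 t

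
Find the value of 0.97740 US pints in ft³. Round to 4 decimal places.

1 US pt = 0.0167101 cubic feet.
So 0.97740 × 0.0167101 ≈ 0.0163 ft³.

0.0163 ft³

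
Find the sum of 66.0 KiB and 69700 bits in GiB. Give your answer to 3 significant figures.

66.0 KiB = 6.29425e-5 GiB and 69700 bit = 8.11415e-6 GiB.
6.29425e-5 + 8.11415e-6 ≈ 7.11e-5 GiB.

7.11e-5 GiB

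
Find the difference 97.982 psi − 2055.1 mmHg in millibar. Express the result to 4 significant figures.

4016 millibar

97.982 psi = 6755.62 mbar and 2055.1 mmHg = 2739.91 mbar.
6755.62 − 2739.91 ≈ 4016 mbar.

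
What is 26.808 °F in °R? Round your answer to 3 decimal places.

486.478 degrees Rankine

°R = °F + 459.67.
Applying the formula gives 486.478 °R.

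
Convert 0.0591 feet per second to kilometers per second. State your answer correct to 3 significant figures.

1.80e-5 km/s

1 foot per second = 0.000304800 km/s.
Then 0.0591 × 0.000304800 ≈ 1.80e-5 km/s.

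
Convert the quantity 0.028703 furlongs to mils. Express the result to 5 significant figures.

227330 mils

1 furlong = 7.92000 × 10^6 mil.
0.028703 × 7.92000 × 10^6 ≈ 227330 mil.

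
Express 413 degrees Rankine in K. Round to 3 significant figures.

229 kelvins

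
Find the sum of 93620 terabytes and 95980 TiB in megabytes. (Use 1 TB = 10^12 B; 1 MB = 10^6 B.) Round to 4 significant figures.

1.992 × 10^11 megabytes

93620 TB = 9.36200 × 10^10 MB and 95980 TiB = 1.05531 × 10^11 MB.
9.36200 × 10^10 + 1.05531 × 10^11 ≈ 1.992 × 10^11 MB.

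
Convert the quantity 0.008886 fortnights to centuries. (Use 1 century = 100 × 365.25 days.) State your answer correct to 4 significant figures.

1 fortnight = 0.000383299 centuries.
Then 0.008886 × 0.000383299 ≈ 3.406 × 10^-6 century.

3.406 × 10^-6 century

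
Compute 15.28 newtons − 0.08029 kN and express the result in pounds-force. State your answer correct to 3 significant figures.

-14.6 lbf

15.28 N = 3.43508 lbf and 0.08029 kN = 18.0499 lbf.
3.43508 − 18.0499 ≈ -14.6 lbf.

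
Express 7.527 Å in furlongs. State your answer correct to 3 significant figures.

3.74e-12 furlong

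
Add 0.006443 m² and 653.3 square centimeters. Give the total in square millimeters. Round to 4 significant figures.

71770 square millimeters

0.006443 m² = 6443.00 mm² and 653.3 cm² = 65330.0 mm².
6443.00 + 65330.0 ≈ 71770 mm².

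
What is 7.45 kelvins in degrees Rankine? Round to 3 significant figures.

13.4 °R

°R = K × 9/5.
Applying the formula gives 13.4 °R.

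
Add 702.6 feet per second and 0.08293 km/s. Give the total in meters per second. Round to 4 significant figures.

702.6 ft/s = 214.152 m/s and 0.08293 km/s = 82.9300 m/s.
214.152 + 82.9300 ≈ 297.1 m/s.

297.1 meters per second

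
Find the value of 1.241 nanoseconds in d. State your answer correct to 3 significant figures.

1 nanosecond = 1.15741e-14 d.
Thus 1.241 × 1.15741e-14 ≈ 1.44e-14 d.

1.44e-14 days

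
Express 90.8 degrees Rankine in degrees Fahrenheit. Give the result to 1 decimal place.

-368.9 °F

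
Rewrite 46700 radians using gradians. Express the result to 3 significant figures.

1 radian = 63.6620 grad.
46700 × 63.6620 ≈ 2.97 × 10^6 grad.

2.97 × 10^6 gradians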